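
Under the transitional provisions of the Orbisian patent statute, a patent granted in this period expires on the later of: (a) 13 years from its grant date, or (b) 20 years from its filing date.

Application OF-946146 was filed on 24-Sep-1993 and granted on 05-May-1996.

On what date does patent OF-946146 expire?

(a) grant + 13 years → 5 May 2009.
(b) filing + 20 years → 24 September 2013.
Later of the two: 24 September 2013.

September 24, 2013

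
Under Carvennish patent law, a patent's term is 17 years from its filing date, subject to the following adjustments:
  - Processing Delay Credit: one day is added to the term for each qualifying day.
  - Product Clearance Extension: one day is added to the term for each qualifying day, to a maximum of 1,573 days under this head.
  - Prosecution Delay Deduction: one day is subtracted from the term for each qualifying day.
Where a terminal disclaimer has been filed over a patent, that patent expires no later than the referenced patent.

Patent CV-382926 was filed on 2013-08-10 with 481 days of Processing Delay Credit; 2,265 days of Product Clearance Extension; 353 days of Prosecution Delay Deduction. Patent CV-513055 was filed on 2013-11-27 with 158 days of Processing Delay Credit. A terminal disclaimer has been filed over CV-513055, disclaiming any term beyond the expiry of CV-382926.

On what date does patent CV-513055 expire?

May 4, 2031

Natural term of CV-513055:
  Base: filing + 17 years → 27 November 2030.
  Processing Delay Credit: +158 days → 4 May 2031.
Expiry of referenced patent CV-382926:
  Base: filing + 17 years → 10 August 2030.
  Processing Delay Credit: +481 days → 4 December 2031.
  Product Clearance Extension: 2265 days claimed exceeds the 1573-day cap, so +1573 days → 25 March 2036.
  Prosecution Delay Deduction: −353 days → 7 April 2035.
Terminal disclaimer: CV-513055 expires on the earlier of 4 May 2031 and 7 April 2035.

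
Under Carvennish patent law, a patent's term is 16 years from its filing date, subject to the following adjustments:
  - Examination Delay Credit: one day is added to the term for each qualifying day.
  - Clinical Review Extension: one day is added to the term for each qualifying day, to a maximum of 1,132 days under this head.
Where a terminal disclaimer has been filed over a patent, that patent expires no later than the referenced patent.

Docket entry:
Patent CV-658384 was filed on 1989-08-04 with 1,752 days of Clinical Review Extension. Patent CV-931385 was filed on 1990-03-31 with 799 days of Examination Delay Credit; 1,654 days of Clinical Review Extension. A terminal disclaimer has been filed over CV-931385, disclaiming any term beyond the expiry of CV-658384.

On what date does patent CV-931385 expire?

Natural term of CV-931385:
  Base: filing + 16 years → 31 March 2006.
  Examination Delay Credit: +799 days → 7 June 2008.
  Clinical Review Extension: 1654 days claimed exceeds the 1132-day cap, so +1132 days → 14 July 2011.
Expiry of referenced patent CV-658384:
  Base: filing + 16 years → 4 August 2005.
  Clinical Review Extension: 1752 days claimed exceeds the 1132-day cap, so +1132 days → 9 September 2008.
Terminal disclaimer: CV-931385 expires on the earlier of 14 July 2011 and 9 September 2008.

2008-09-09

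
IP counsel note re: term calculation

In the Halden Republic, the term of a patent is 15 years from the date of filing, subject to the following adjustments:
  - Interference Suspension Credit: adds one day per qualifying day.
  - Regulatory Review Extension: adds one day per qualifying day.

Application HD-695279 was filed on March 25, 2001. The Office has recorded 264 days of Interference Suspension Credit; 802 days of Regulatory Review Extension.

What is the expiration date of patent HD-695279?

Base term: filing date + 15 years → 25 March 2016.
Interference Suspension Credit: +264 days → 14 December 2016.
Regulatory Review Extension: +802 days → 24 February 2019.

February 24, 2019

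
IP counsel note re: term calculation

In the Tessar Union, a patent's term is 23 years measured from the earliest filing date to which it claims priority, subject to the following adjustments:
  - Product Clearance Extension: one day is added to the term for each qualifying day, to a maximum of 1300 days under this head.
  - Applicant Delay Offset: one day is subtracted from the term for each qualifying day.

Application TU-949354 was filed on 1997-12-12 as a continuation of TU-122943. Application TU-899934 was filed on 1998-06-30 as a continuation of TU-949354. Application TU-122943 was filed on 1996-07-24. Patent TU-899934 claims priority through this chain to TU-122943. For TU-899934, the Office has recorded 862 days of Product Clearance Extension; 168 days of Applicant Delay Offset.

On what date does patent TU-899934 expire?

June 17, 2021

Earliest priority filing: 24 July 1996.
Base term: 24 July 1996 + 23 years → 24 July 2019.
Product Clearance Extension: 862 days (within the 1300-day cap) → +862 days → 2 December 2021.
Applicant Delay Offset: −168 days → 17 June 2021.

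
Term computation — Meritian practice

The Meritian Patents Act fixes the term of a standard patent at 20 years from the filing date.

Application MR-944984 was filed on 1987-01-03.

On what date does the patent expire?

Filing date + 20 years → 3 January 2007.

2007-01-03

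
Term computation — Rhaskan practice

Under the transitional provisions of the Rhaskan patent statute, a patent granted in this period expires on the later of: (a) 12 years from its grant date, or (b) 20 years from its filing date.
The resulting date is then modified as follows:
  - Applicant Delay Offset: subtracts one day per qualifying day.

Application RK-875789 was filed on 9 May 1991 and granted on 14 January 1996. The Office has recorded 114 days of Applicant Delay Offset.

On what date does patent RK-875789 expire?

January 15, 2011

(a) grant + 12 years → 14 January 2008.
(b) filing + 20 years → 9 May 2011.
Later of the two: 9 May 2011.
Applicant Delay Offset: −114 days → 15 January 2011.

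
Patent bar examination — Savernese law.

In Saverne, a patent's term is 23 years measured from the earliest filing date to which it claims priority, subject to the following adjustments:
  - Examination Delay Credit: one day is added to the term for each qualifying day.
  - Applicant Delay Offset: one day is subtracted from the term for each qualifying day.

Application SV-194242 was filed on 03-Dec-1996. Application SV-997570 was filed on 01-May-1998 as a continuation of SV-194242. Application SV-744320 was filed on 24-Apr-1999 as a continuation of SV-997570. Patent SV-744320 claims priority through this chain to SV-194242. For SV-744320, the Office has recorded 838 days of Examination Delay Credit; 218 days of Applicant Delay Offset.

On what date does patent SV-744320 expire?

August 14, 2021

Earliest priority filing: 3 December 1996.
Base term: 3 December 1996 + 23 years → 3 December 2019.
Examination Delay Credit: +838 days → 20 March 2022.
Applicant Delay Offset: −218 days → 14 August 2021.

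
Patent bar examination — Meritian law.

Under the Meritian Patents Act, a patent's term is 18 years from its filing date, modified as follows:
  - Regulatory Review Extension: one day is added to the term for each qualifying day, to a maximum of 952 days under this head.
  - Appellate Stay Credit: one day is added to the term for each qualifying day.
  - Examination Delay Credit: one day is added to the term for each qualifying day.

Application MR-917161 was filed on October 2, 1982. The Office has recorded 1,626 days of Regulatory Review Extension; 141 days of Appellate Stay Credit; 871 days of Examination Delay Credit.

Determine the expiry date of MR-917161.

February 17, 2006

Base term: filing date + 18 years → 2 October 2000.
Regulatory Review Extension: 1626 days claimed exceeds the 952-day cap, so +952 days → 12 May 2003.
Appellate Stay Credit: +141 days → 30 September 2003.
Examination Delay Credit: +871 days → 17 February 2006.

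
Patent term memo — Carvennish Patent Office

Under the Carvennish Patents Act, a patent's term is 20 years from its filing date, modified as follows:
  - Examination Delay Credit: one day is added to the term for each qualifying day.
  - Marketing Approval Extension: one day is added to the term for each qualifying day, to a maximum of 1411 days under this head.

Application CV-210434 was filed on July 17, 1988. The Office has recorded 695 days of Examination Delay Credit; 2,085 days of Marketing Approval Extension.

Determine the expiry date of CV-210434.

April 23, 2014

Base term: filing date + 20 years → 17 July 2008.
Examination Delay Credit: +695 days → 12 June 2010.
Marketing Approval Extension: 2085 days claimed exceeds the 1411-day cap, so +1411 days → 23 April 2014.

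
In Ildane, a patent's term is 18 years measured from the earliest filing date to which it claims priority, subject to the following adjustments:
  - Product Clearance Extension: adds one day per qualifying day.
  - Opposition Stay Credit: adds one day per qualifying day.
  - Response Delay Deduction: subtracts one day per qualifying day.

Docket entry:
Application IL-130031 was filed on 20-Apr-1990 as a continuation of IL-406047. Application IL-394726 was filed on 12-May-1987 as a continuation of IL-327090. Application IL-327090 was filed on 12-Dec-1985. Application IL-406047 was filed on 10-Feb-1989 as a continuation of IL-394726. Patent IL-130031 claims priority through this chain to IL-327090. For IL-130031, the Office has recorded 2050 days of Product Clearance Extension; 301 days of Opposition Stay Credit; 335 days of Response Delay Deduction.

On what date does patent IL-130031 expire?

2009-06-19

Earliest priority filing: 12 December 1985.
Base term: 12 December 1985 + 18 years → 12 December 2003.
Product Clearance Extension: +2050 days → 23 July 2009.
Opposition Stay Credit: +301 days → 20 May 2010.
Response Delay Deduction: −335 days → 19 June 2009.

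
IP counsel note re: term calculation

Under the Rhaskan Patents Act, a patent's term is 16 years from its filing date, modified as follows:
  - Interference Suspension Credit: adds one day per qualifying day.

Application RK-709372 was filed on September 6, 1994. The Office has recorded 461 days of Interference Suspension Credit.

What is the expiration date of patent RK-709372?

Base term: filing date + 16 years → 6 September 2010.
Interference Suspension Credit: +461 days → 11 December 2011.

2011-12-11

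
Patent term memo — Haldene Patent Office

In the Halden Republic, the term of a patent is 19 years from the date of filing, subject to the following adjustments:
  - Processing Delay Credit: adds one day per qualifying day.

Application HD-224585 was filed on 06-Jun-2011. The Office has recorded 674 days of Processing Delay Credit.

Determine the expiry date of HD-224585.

April 10, 2032

Base term: filing date + 19 years → 6 June 2030.
Processing Delay Credit: +674 days → 10 April 2032.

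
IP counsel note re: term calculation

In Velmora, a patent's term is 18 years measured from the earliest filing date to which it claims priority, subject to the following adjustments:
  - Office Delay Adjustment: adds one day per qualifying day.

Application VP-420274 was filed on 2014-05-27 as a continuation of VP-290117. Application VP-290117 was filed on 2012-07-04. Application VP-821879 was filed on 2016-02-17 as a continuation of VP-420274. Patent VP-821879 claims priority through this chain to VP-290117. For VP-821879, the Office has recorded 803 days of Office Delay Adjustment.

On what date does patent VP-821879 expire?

September 14, 2032

Earliest priority filing: 4 July 2012.
Base term: 4 July 2012 + 18 years → 4 July 2030.
Office Delay Adjustment: +803 days → 14 September 2032.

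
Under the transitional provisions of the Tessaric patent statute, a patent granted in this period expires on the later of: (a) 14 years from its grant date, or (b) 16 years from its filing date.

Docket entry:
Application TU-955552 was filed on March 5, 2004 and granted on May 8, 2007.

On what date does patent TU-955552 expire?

2021-05-08

(a) grant + 14 years → 8 May 2021.
(b) filing + 16 years → 5 March 2020.
Later of the two: 8 May 2021.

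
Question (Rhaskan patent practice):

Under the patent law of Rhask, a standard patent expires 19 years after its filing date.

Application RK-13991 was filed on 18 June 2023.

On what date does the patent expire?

June 18, 2042

Filing date + 19 years → 18 June 2042.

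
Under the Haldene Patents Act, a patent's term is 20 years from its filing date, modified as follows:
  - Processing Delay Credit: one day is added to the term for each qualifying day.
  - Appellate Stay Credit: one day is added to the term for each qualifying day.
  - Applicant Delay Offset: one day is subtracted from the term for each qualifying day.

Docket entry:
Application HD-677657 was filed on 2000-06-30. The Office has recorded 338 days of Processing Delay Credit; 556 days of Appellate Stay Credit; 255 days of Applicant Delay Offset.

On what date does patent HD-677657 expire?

March 31, 2022

Base term: filing date + 20 years → 30 June 2020.
Processing Delay Credit: +338 days → 3 June 2021.
Appellate Stay Credit: +556 days → 11 December 2022.
Applicant Delay Offset: −255 days → 31 March 2022.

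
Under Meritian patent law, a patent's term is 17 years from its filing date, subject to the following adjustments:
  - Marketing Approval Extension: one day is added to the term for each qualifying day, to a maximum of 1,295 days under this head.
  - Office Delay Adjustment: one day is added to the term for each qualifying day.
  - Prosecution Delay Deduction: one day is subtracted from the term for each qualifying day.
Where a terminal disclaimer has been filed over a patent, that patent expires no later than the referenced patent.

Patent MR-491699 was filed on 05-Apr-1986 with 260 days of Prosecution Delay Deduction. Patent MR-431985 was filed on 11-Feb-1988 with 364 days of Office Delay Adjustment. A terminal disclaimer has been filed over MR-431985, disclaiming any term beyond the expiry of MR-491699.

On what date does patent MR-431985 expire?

2002-07-19

Natural term of MR-431985:
  Base: filing + 17 years → 11 February 2005.
  Office Delay Adjustment: +364 days → 10 February 2006.
Expiry of referenced patent MR-491699:
  Base: filing + 17 years → 5 April 2003.
  Prosecution Delay Deduction: −260 days → 19 July 2002.
Terminal disclaimer: MR-431985 expires on the earlier of 10 February 2006 and 19 July 2002.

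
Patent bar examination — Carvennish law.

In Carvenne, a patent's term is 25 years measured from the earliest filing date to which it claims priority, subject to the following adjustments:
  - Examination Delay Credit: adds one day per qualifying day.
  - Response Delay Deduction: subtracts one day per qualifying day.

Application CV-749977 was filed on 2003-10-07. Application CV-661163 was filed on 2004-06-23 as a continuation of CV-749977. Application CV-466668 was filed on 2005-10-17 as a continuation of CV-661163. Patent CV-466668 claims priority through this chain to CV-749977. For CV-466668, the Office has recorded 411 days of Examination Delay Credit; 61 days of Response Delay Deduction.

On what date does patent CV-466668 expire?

Earliest priority filing: 7 October 2003.
Base term: 7 October 2003 + 25 years → 7 October 2028.
Examination Delay Credit: +411 days → 22 November 2029.
Response Delay Deduction: −61 days → 22 September 2029.

2029-09-22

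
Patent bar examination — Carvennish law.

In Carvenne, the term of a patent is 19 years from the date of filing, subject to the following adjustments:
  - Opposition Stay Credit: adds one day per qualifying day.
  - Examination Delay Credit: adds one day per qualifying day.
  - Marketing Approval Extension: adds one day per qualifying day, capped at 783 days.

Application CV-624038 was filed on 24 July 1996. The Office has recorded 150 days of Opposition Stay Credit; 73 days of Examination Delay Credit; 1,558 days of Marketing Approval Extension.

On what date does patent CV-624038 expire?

April 25, 2018

Base term: filing date + 19 years → 24 July 2015.
Opposition Stay Credit: +150 days → 21 December 2015.
Examination Delay Credit: +73 days → 3 March 2016.
Marketing Approval Extension: 1558 days claimed exceeds the 783-day cap, so +783 days → 25 April 2018.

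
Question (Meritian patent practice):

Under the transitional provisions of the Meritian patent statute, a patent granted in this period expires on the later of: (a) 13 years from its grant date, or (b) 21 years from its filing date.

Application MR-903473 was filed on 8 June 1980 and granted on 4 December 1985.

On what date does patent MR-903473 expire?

(a) grant + 13 years → 4 December 1998.
(b) filing + 21 years → 8 June 2001.
Later of the two: 8 June 2001.

2001-06-08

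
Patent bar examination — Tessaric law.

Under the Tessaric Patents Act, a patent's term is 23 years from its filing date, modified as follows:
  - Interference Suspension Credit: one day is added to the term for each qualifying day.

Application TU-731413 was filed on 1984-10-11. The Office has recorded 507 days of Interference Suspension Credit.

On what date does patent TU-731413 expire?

Base term: filing date + 23 years → 11 October 2007.
Interference Suspension Credit: +507 days → 1 March 2009.

March 1, 2009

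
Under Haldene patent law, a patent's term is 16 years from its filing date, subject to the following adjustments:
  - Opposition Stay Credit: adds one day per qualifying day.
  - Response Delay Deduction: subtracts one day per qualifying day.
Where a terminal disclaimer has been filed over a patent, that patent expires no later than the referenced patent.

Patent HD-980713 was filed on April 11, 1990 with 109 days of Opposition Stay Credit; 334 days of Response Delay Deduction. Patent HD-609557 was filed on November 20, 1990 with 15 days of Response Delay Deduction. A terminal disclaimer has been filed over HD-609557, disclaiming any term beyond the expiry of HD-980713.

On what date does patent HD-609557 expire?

Natural term of HD-609557:
  Base: filing + 16 years → 20 November 2006.
  Response Delay Deduction: −15 days → 5 November 2006.
Expiry of referenced patent HD-980713:
  Base: filing + 16 years → 11 April 2006.
  Opposition Stay Credit: +109 days → 29 July 2006.
  Response Delay Deduction: −334 days → 29 August 2005.
Terminal disclaimer: HD-609557 expires on the earlier of 5 November 2006 and 29 August 2005.

August 29, 2005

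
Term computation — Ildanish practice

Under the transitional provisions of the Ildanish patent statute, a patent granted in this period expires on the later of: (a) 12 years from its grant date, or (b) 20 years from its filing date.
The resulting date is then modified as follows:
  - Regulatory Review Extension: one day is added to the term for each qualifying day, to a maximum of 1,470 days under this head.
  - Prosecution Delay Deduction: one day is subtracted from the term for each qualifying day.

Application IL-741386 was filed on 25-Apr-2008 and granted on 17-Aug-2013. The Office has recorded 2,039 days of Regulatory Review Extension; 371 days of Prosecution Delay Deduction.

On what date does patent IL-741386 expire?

(a) grant + 12 years → 17 August 2025.
(b) filing + 20 years → 25 April 2028.
Later of the two: 25 April 2028.
Regulatory Review Extension: 2039 days claimed exceeds the 1470-day cap, so +1470 days → 4 May 2032.
Prosecution Delay Deduction: −371 days → 29 April 2031.

April 29, 2031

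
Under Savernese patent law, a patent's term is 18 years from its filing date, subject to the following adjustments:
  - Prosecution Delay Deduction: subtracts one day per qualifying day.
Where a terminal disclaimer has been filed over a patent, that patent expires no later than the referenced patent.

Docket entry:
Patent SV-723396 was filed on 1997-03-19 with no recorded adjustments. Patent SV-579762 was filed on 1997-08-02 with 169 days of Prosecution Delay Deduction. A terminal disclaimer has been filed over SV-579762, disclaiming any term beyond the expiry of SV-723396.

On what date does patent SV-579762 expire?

Natural term of SV-579762:
  Base: filing + 18 years → 2 August 2015.
  Prosecution Delay Deduction: −169 days → 14 February 2015.
Expiry of referenced patent SV-723396:
  Base: filing + 18 years → 19 March 2015.
Terminal disclaimer: SV-579762 expires on the earlier of 14 February 2015 and 19 March 2015.

February 14, 2015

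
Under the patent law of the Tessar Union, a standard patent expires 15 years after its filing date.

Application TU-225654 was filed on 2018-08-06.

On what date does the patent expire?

Filing date + 15 years → 6 August 2033.

2033-08-06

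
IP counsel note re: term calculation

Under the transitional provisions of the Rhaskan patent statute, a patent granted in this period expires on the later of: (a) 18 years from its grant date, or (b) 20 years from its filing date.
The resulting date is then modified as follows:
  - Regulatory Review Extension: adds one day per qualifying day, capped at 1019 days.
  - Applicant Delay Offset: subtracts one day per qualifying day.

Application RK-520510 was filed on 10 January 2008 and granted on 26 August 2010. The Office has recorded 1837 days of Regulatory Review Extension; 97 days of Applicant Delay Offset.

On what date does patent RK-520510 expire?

March 6, 2031

(a) grant + 18 years → 26 August 2028.
(b) filing + 20 years → 10 January 2028.
Later of the two: 26 August 2028.
Regulatory Review Extension: 1837 days claimed exceeds the 1019-day cap, so +1019 days → 11 June 2031.
Applicant Delay Offset: −97 days → 6 March 2031.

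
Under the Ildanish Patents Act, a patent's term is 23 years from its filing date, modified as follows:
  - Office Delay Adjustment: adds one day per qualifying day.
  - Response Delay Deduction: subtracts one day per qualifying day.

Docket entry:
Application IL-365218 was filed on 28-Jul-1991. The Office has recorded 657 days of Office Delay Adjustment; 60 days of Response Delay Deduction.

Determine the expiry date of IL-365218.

Base term: filing date + 23 years → 28 July 2014.
Office Delay Adjustment: +657 days → 15 May 2016.
Response Delay Deduction: −60 days → 16 March 2016.

2016-03-16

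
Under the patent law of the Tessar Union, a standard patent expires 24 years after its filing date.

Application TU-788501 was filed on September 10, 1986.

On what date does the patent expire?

Filing date + 24 years → 10 September 2010.

2010-09-10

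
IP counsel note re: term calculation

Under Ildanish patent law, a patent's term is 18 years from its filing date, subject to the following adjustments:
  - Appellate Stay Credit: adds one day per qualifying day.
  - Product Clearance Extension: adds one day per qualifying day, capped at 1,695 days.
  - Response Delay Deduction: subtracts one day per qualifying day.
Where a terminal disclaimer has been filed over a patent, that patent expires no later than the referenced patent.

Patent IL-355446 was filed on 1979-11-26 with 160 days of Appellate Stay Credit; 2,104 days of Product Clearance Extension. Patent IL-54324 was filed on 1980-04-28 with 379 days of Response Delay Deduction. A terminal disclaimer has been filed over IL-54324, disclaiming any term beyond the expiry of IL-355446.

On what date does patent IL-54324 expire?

1997-04-14

Natural term of IL-54324:
  Base: filing + 18 years → 28 April 1998.
  Response Delay Deduction: −379 days → 14 April 1997.
Expiry of referenced patent IL-355446:
  Base: filing + 18 years → 26 November 1997.
  Appellate Stay Credit: +160 days → 5 May 1998.
  Product Clearance Extension: 2104 days claimed exceeds the 1695-day cap, so +1695 days → 25 December 2002.
Terminal disclaimer: IL-54324 expires on the earlier of 14 April 1997 and 25 December 2002.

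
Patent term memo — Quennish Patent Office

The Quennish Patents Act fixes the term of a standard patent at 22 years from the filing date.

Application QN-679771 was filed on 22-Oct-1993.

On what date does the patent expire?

Filing date + 22 years → 22 October 2015.

October 22, 2015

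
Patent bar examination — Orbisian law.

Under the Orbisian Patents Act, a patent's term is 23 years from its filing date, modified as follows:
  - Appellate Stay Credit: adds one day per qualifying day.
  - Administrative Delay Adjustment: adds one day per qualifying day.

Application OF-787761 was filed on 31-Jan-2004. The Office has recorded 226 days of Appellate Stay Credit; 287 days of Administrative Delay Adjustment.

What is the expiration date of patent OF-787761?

June 27, 2028

Base term: filing date + 23 years → 31 January 2027.
Appellate Stay Credit: +226 days → 14 September 2027.
Administrative Delay Adjustment: +287 days → 27 June 2028.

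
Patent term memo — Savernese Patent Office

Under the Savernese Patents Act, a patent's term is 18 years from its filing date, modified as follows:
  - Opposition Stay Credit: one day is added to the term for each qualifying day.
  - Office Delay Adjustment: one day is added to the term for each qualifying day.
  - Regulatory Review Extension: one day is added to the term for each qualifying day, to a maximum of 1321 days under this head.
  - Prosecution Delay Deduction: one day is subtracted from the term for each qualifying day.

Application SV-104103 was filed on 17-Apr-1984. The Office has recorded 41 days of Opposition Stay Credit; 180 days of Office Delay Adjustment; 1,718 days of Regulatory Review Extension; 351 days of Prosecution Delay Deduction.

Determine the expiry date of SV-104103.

July 21, 2005

Base term: filing date + 18 years → 17 April 2002.
Opposition Stay Credit: +41 days → 28 May 2002.
Office Delay Adjustment: +180 days → 24 November 2002.
Regulatory Review Extension: 1718 days claimed exceeds the 1321-day cap, so +1321 days → 7 July 2006.
Prosecution Delay Deduction: −351 days → 21 July 2005.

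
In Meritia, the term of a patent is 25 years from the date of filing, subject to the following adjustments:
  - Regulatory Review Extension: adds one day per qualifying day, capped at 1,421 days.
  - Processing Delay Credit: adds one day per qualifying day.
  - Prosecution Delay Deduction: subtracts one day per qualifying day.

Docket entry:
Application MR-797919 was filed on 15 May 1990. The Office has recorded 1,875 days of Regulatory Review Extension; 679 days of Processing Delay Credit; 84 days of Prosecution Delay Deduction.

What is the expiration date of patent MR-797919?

Base term: filing date + 25 years → 15 May 2015.
Regulatory Review Extension: 1875 days claimed exceeds the 1421-day cap, so +1421 days → 5 April 2019.
Processing Delay Credit: +679 days → 12 February 2021.
Prosecution Delay Deduction: −84 days → 20 November 2020.

November 20, 2020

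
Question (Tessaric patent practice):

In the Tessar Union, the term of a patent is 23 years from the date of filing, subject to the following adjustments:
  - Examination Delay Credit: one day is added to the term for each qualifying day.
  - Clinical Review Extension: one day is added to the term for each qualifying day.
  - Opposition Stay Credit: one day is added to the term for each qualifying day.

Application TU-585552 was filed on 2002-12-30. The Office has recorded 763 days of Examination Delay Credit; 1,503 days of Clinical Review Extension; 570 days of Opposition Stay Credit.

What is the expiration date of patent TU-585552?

Base term: filing date + 23 years → 30 December 2025.
Examination Delay Credit: +763 days → 1 February 2028.
Clinical Review Extension: +1503 days → 14 March 2032.
Opposition Stay Credit: +570 days → 5 October 2033.

October 5, 2033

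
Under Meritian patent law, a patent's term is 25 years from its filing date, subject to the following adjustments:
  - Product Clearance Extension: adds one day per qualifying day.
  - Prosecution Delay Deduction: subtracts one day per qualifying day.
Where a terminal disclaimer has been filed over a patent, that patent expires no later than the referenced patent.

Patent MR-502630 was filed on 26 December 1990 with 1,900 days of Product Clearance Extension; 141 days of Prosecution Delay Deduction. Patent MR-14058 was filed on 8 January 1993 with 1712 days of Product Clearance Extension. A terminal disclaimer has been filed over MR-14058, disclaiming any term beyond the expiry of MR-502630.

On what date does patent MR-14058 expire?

2020-10-19

Natural term of MR-14058:
  Base: filing + 25 years → 8 January 2018.
  Product Clearance Extension: +1712 days → 16 September 2022.
Expiry of referenced patent MR-502630:
  Base: filing + 25 years → 26 December 2015.
  Product Clearance Extension: +1900 days → 9 March 2021.
  Prosecution Delay Deduction: −141 days → 19 October 2020.
Terminal disclaimer: MR-14058 expires on the earlier of 16 September 2022 and 19 October 2020.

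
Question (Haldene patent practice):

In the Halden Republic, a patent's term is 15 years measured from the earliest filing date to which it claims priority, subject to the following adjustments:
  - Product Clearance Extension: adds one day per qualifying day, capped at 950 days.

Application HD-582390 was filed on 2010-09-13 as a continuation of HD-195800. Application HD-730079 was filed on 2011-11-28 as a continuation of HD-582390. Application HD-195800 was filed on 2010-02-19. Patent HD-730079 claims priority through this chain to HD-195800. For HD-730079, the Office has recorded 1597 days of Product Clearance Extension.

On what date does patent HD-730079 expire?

2027-09-27

Earliest priority filing: 19 February 2010.
Base term: 19 February 2010 + 15 years → 19 February 2025.
Product Clearance Extension: 1597 days claimed exceeds the 950-day cap, so +950 days → 27 September 2027.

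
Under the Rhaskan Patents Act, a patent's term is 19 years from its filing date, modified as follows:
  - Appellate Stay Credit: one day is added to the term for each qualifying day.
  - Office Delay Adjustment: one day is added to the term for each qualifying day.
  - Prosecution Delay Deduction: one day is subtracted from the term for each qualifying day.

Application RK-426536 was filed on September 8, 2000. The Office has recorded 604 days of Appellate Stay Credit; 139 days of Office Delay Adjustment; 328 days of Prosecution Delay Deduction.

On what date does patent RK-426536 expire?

Base term: filing date + 19 years → 8 September 2019.
Appellate Stay Credit: +604 days → 4 May 2021.
Office Delay Adjustment: +139 days → 20 September 2021.
Prosecution Delay Deduction: −328 days → 27 October 2020.

2020-10-27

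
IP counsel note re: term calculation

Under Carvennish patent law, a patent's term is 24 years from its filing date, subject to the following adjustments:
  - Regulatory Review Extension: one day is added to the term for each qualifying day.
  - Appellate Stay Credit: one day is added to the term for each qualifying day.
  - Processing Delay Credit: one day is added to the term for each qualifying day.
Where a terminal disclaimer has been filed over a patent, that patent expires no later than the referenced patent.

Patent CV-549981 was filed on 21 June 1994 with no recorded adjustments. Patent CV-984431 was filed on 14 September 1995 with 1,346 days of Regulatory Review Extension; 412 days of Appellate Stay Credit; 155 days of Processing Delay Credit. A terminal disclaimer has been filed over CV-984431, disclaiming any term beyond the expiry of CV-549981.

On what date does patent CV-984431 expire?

2018-06-21

Natural term of CV-984431:
  Base: filing + 24 years → 14 September 2019.
  Regulatory Review Extension: +1346 days → 22 May 2023.
  Appellate Stay Credit: +412 days → 7 July 2024.
  Processing Delay Credit: +155 days → 9 December 2024.
Expiry of referenced patent CV-549981:
  Base: filing + 24 years → 21 June 2018.
Terminal disclaimer: CV-984431 expires on the earlier of 9 December 2024 and 21 June 2018.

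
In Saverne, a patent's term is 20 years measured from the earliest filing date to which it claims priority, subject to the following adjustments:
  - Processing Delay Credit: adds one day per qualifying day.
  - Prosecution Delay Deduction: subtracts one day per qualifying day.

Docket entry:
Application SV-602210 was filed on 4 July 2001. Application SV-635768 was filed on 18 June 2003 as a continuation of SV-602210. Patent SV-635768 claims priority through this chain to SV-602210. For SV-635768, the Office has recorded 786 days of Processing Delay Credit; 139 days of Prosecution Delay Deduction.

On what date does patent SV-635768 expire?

2023-04-12

Earliest priority filing: 4 July 2001.
Base term: 4 July 2001 + 20 years → 4 July 2021.
Processing Delay Credit: +786 days → 29 August 2023.
Prosecution Delay Deduction: −139 days → 12 April 2023.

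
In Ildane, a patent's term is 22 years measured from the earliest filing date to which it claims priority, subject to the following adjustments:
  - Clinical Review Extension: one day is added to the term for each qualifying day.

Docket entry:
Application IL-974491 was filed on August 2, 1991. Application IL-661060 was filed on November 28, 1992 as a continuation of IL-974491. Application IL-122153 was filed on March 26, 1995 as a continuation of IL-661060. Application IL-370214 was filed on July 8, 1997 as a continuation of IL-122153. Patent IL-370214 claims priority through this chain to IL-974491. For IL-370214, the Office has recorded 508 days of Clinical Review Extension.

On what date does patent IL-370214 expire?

December 23, 2014

Earliest priority filing: 2 August 1991.
Base term: 2 August 1991 + 22 years → 2 August 2013.
Clinical Review Extension: +508 days → 23 December 2014.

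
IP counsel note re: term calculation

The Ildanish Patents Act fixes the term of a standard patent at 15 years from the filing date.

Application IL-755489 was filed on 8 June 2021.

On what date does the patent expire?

Filing date + 15 years → 8 June 2036.

2036-06-08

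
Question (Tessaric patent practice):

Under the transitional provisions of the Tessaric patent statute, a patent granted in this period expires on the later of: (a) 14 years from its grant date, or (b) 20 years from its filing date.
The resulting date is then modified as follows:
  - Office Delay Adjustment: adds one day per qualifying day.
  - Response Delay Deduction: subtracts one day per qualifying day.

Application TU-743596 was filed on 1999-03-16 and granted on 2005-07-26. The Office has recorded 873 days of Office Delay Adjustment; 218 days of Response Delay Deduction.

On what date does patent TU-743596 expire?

May 11, 2021

(a) grant + 14 years → 26 July 2019.
(b) filing + 20 years → 16 March 2019.
Later of the two: 26 July 2019.
Office Delay Adjustment: +873 days → 15 December 2021.
Response Delay Deduction: −218 days → 11 May 2021.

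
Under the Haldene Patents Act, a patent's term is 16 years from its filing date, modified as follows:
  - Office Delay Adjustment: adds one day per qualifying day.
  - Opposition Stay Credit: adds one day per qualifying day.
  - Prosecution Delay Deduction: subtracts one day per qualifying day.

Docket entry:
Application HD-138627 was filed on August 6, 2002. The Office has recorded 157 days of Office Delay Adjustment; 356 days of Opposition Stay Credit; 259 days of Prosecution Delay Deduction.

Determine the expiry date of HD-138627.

Base term: filing date + 16 years → 6 August 2018.
Office Delay Adjustment: +157 days → 10 January 2019.
Opposition Stay Credit: +356 days → 1 January 2020.
Prosecution Delay Deduction: −259 days → 17 April 2019.

April 17, 2019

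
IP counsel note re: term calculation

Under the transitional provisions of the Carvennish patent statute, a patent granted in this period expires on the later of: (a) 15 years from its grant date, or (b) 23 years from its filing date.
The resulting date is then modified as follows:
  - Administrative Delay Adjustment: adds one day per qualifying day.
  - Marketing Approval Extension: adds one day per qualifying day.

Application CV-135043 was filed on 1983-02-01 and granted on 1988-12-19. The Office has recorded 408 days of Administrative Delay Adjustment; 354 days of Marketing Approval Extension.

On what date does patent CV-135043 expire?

March 4, 2008

(a) grant + 15 years → 19 December 2003.
(b) filing + 23 years → 1 February 2006.
Later of the two: 1 February 2006.
Administrative Delay Adjustment: +408 days → 16 March 2007.
Marketing Approval Extension: +354 days → 4 March 2008.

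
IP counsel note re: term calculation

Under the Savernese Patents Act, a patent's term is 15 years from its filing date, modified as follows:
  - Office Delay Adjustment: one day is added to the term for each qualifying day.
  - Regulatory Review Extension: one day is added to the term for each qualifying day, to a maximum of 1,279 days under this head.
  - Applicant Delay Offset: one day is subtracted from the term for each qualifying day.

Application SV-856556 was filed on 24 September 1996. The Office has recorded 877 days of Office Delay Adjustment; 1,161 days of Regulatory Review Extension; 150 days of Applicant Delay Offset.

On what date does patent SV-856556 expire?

November 24, 2016

Base term: filing date + 15 years → 24 September 2011.
Office Delay Adjustment: +877 days → 17 February 2014.
Regulatory Review Extension: 1161 days (within the 1279-day cap) → +1161 days → 23 April 2017.
Applicant Delay Offset: −150 days → 24 November 2016.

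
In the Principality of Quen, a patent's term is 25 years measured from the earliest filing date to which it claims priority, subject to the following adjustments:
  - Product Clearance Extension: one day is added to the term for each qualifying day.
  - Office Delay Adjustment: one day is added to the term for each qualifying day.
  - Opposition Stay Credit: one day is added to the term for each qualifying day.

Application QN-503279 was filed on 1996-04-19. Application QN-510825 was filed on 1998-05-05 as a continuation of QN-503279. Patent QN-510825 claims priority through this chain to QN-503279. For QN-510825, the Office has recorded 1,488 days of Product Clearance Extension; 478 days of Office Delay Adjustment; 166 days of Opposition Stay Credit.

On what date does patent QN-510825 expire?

2027-02-19

Earliest priority filing: 19 April 1996.
Base term: 19 April 1996 + 25 years → 19 April 2021.
Product Clearance Extension: +1488 days → 16 May 2025.
Office Delay Adjustment: +478 days → 6 September 2026.
Opposition Stay Credit: +166 days → 19 February 2027.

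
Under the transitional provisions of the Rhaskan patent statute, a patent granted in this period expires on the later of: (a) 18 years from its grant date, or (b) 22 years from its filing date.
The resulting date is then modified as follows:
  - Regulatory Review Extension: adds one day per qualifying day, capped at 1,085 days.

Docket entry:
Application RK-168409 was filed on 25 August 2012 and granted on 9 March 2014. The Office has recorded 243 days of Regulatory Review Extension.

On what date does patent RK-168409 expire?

April 25, 2035

(a) grant + 18 years → 9 March 2032.
(b) filing + 22 years → 25 August 2034.
Later of the two: 25 August 2034.
Regulatory Review Extension: 243 days (within the 1085-day cap) → +243 days → 25 April 2035.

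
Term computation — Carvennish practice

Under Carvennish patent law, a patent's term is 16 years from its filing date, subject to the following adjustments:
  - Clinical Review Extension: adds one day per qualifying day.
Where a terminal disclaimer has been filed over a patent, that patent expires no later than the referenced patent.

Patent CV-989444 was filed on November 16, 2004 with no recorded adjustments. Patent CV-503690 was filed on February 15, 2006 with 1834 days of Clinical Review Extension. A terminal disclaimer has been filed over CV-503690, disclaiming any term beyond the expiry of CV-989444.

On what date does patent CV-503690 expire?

2020-11-16

Natural term of CV-503690:
  Base: filing + 16 years → 15 February 2022.
  Clinical Review Extension: +1834 days → 23 February 2027.
Expiry of referenced patent CV-989444:
  Base: filing + 16 years → 16 November 2020.
Terminal disclaimer: CV-503690 expires on the earlier of 23 February 2027 and 16 November 2020.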